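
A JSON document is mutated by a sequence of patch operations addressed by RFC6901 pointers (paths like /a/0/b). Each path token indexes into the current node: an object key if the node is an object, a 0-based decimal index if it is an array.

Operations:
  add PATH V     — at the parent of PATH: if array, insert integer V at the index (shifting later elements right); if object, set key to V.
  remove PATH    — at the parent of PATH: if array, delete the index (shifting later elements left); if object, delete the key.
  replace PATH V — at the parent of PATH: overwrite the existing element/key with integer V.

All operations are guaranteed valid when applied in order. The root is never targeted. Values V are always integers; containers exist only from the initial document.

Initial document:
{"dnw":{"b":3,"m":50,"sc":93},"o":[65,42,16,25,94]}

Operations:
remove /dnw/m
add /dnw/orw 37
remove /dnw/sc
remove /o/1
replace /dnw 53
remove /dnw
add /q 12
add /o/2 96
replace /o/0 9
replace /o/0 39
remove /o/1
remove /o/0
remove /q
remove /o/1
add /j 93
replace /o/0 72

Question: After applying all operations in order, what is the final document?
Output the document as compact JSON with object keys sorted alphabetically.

After op 1 (remove /dnw/m): {"dnw":{"b":3,"sc":93},"o":[65,42,16,25,94]}
After op 2 (add /dnw/orw 37): {"dnw":{"b":3,"orw":37,"sc":93},"o":[65,42,16,25,94]}
After op 3 (remove /dnw/sc): {"dnw":{"b":3,"orw":37},"o":[65,42,16,25,94]}
After op 4 (remove /o/1): {"dnw":{"b":3,"orw":37},"o":[65,16,25,94]}
After op 5 (replace /dnw 53): {"dnw":53,"o":[65,16,25,94]}
After op 6 (remove /dnw): {"o":[65,16,25,94]}
After op 7 (add /q 12): {"o":[65,16,25,94],"q":12}
After op 8 (add /o/2 96): {"o":[65,16,96,25,94],"q":12}
After op 9 (replace /o/0 9): {"o":[9,16,96,25,94],"q":12}
After op 10 (replace /o/0 39): {"o":[39,16,96,25,94],"q":12}
After op 11 (remove /o/1): {"o":[39,96,25,94],"q":12}
After op 12 (remove /o/0): {"o":[96,25,94],"q":12}
After op 13 (remove /q): {"o":[96,25,94]}
After op 14 (remove /o/1): {"o":[96,94]}
After op 15 (add /j 93): {"j":93,"o":[96,94]}
After op 16 (replace /o/0 72): {"j":93,"o":[72,94]}

Answer: {"j":93,"o":[72,94]}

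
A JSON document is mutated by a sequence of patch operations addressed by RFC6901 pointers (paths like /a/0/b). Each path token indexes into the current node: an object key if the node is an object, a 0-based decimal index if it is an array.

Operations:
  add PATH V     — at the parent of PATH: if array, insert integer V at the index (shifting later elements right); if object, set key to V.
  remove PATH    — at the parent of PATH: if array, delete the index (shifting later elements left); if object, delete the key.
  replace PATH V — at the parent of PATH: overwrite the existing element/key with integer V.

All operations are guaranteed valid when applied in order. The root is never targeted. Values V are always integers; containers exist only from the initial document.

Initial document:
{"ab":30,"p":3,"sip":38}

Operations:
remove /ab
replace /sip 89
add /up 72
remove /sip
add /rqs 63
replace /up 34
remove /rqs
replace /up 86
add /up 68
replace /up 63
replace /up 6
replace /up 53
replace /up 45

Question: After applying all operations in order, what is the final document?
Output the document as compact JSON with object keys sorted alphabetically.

After op 1 (remove /ab): {"p":3,"sip":38}
After op 2 (replace /sip 89): {"p":3,"sip":89}
After op 3 (add /up 72): {"p":3,"sip":89,"up":72}
After op 4 (remove /sip): {"p":3,"up":72}
After op 5 (add /rqs 63): {"p":3,"rqs":63,"up":72}
After op 6 (replace /up 34): {"p":3,"rqs":63,"up":34}
After op 7 (remove /rqs): {"p":3,"up":34}
After op 8 (replace /up 86): {"p":3,"up":86}
After op 9 (add /up 68): {"p":3,"up":68}
After op 10 (replace /up 63): {"p":3,"up":63}
After op 11 (replace /up 6): {"p":3,"up":6}
After op 12 (replace /up 53): {"p":3,"up":53}
After op 13 (replace /up 45): {"p":3,"up":45}

Answer: {"p":3,"up":45}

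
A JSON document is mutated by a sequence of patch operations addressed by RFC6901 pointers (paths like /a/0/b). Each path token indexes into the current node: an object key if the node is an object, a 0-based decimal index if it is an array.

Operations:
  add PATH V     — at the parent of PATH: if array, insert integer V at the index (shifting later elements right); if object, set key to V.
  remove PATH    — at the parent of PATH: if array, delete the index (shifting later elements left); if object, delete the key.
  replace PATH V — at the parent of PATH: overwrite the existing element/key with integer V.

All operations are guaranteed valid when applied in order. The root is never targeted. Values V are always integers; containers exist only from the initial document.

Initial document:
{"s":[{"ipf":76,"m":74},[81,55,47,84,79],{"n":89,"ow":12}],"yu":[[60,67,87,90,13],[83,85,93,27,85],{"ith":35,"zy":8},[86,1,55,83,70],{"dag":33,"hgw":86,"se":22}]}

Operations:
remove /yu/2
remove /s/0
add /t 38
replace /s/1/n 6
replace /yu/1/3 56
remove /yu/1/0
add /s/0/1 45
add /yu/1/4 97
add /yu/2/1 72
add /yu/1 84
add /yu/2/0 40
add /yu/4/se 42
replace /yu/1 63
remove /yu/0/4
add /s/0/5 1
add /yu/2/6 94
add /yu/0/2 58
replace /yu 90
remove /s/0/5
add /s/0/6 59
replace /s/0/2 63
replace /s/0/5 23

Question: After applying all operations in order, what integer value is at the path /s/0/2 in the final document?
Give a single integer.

Answer: 63

Derivation:
After op 1 (remove /yu/2): {"s":[{"ipf":76,"m":74},[81,55,47,84,79],{"n":89,"ow":12}],"yu":[[60,67,87,90,13],[83,85,93,27,85],[86,1,55,83,70],{"dag":33,"hgw":86,"se":22}]}
After op 2 (remove /s/0): {"s":[[81,55,47,84,79],{"n":89,"ow":12}],"yu":[[60,67,87,90,13],[83,85,93,27,85],[86,1,55,83,70],{"dag":33,"hgw":86,"se":22}]}
After op 3 (add /t 38): {"s":[[81,55,47,84,79],{"n":89,"ow":12}],"t":38,"yu":[[60,67,87,90,13],[83,85,93,27,85],[86,1,55,83,70],{"dag":33,"hgw":86,"se":22}]}
After op 4 (replace /s/1/n 6): {"s":[[81,55,47,84,79],{"n":6,"ow":12}],"t":38,"yu":[[60,67,87,90,13],[83,85,93,27,85],[86,1,55,83,70],{"dag":33,"hgw":86,"se":22}]}
After op 5 (replace /yu/1/3 56): {"s":[[81,55,47,84,79],{"n":6,"ow":12}],"t":38,"yu":[[60,67,87,90,13],[83,85,93,56,85],[86,1,55,83,70],{"dag":33,"hgw":86,"se":22}]}
After op 6 (remove /yu/1/0): {"s":[[81,55,47,84,79],{"n":6,"ow":12}],"t":38,"yu":[[60,67,87,90,13],[85,93,56,85],[86,1,55,83,70],{"dag":33,"hgw":86,"se":22}]}
After op 7 (add /s/0/1 45): {"s":[[81,45,55,47,84,79],{"n":6,"ow":12}],"t":38,"yu":[[60,67,87,90,13],[85,93,56,85],[86,1,55,83,70],{"dag":33,"hgw":86,"se":22}]}
After op 8 (add /yu/1/4 97): {"s":[[81,45,55,47,84,79],{"n":6,"ow":12}],"t":38,"yu":[[60,67,87,90,13],[85,93,56,85,97],[86,1,55,83,70],{"dag":33,"hgw":86,"se":22}]}
After op 9 (add /yu/2/1 72): {"s":[[81,45,55,47,84,79],{"n":6,"ow":12}],"t":38,"yu":[[60,67,87,90,13],[85,93,56,85,97],[86,72,1,55,83,70],{"dag":33,"hgw":86,"se":22}]}
After op 10 (add /yu/1 84): {"s":[[81,45,55,47,84,79],{"n":6,"ow":12}],"t":38,"yu":[[60,67,87,90,13],84,[85,93,56,85,97],[86,72,1,55,83,70],{"dag":33,"hgw":86,"se":22}]}
After op 11 (add /yu/2/0 40): {"s":[[81,45,55,47,84,79],{"n":6,"ow":12}],"t":38,"yu":[[60,67,87,90,13],84,[40,85,93,56,85,97],[86,72,1,55,83,70],{"dag":33,"hgw":86,"se":22}]}
After op 12 (add /yu/4/se 42): {"s":[[81,45,55,47,84,79],{"n":6,"ow":12}],"t":38,"yu":[[60,67,87,90,13],84,[40,85,93,56,85,97],[86,72,1,55,83,70],{"dag":33,"hgw":86,"se":42}]}
After op 13 (replace /yu/1 63): {"s":[[81,45,55,47,84,79],{"n":6,"ow":12}],"t":38,"yu":[[60,67,87,90,13],63,[40,85,93,56,85,97],[86,72,1,55,83,70],{"dag":33,"hgw":86,"se":42}]}
After op 14 (remove /yu/0/4): {"s":[[81,45,55,47,84,79],{"n":6,"ow":12}],"t":38,"yu":[[60,67,87,90],63,[40,85,93,56,85,97],[86,72,1,55,83,70],{"dag":33,"hgw":86,"se":42}]}
After op 15 (add /s/0/5 1): {"s":[[81,45,55,47,84,1,79],{"n":6,"ow":12}],"t":38,"yu":[[60,67,87,90],63,[40,85,93,56,85,97],[86,72,1,55,83,70],{"dag":33,"hgw":86,"se":42}]}
After op 16 (add /yu/2/6 94): {"s":[[81,45,55,47,84,1,79],{"n":6,"ow":12}],"t":38,"yu":[[60,67,87,90],63,[40,85,93,56,85,97,94],[86,72,1,55,83,70],{"dag":33,"hgw":86,"se":42}]}
After op 17 (add /yu/0/2 58): {"s":[[81,45,55,47,84,1,79],{"n":6,"ow":12}],"t":38,"yu":[[60,67,58,87,90],63,[40,85,93,56,85,97,94],[86,72,1,55,83,70],{"dag":33,"hgw":86,"se":42}]}
After op 18 (replace /yu 90): {"s":[[81,45,55,47,84,1,79],{"n":6,"ow":12}],"t":38,"yu":90}
After op 19 (remove /s/0/5): {"s":[[81,45,55,47,84,79],{"n":6,"ow":12}],"t":38,"yu":90}
After op 20 (add /s/0/6 59): {"s":[[81,45,55,47,84,79,59],{"n":6,"ow":12}],"t":38,"yu":90}
After op 21 (replace /s/0/2 63): {"s":[[81,45,63,47,84,79,59],{"n":6,"ow":12}],"t":38,"yu":90}
After op 22 (replace /s/0/5 23): {"s":[[81,45,63,47,84,23,59],{"n":6,"ow":12}],"t":38,"yu":90}
Value at /s/0/2: 63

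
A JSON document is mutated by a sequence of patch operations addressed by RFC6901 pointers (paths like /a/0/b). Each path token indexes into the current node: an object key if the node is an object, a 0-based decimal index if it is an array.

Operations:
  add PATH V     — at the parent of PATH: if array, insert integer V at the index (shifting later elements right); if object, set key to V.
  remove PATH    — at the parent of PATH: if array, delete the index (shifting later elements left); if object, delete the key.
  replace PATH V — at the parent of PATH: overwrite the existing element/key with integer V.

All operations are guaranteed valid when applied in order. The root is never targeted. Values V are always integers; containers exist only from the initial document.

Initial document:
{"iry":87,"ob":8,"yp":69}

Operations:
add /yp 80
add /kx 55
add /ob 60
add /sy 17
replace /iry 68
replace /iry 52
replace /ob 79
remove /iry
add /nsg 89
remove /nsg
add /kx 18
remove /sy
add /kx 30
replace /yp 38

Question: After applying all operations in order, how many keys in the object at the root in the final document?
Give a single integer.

After op 1 (add /yp 80): {"iry":87,"ob":8,"yp":80}
After op 2 (add /kx 55): {"iry":87,"kx":55,"ob":8,"yp":80}
After op 3 (add /ob 60): {"iry":87,"kx":55,"ob":60,"yp":80}
After op 4 (add /sy 17): {"iry":87,"kx":55,"ob":60,"sy":17,"yp":80}
After op 5 (replace /iry 68): {"iry":68,"kx":55,"ob":60,"sy":17,"yp":80}
After op 6 (replace /iry 52): {"iry":52,"kx":55,"ob":60,"sy":17,"yp":80}
After op 7 (replace /ob 79): {"iry":52,"kx":55,"ob":79,"sy":17,"yp":80}
After op 8 (remove /iry): {"kx":55,"ob":79,"sy":17,"yp":80}
After op 9 (add /nsg 89): {"kx":55,"nsg":89,"ob":79,"sy":17,"yp":80}
After op 10 (remove /nsg): {"kx":55,"ob":79,"sy":17,"yp":80}
After op 11 (add /kx 18): {"kx":18,"ob":79,"sy":17,"yp":80}
After op 12 (remove /sy): {"kx":18,"ob":79,"yp":80}
After op 13 (add /kx 30): {"kx":30,"ob":79,"yp":80}
After op 14 (replace /yp 38): {"kx":30,"ob":79,"yp":38}
Size at the root: 3

Answer: 3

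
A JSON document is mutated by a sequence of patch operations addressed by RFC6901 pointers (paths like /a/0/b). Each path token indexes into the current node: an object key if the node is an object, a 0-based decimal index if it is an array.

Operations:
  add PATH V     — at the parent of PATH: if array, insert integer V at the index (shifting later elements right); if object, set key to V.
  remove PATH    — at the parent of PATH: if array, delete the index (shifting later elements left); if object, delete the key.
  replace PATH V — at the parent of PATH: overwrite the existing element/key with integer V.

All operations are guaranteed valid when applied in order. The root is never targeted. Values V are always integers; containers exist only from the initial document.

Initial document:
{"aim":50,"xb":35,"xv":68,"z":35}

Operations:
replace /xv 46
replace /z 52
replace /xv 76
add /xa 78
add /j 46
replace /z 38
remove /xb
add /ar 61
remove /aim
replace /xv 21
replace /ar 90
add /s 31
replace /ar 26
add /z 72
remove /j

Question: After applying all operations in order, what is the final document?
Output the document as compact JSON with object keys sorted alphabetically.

After op 1 (replace /xv 46): {"aim":50,"xb":35,"xv":46,"z":35}
After op 2 (replace /z 52): {"aim":50,"xb":35,"xv":46,"z":52}
After op 3 (replace /xv 76): {"aim":50,"xb":35,"xv":76,"z":52}
After op 4 (add /xa 78): {"aim":50,"xa":78,"xb":35,"xv":76,"z":52}
After op 5 (add /j 46): {"aim":50,"j":46,"xa":78,"xb":35,"xv":76,"z":52}
After op 6 (replace /z 38): {"aim":50,"j":46,"xa":78,"xb":35,"xv":76,"z":38}
After op 7 (remove /xb): {"aim":50,"j":46,"xa":78,"xv":76,"z":38}
After op 8 (add /ar 61): {"aim":50,"ar":61,"j":46,"xa":78,"xv":76,"z":38}
After op 9 (remove /aim): {"ar":61,"j":46,"xa":78,"xv":76,"z":38}
After op 10 (replace /xv 21): {"ar":61,"j":46,"xa":78,"xv":21,"z":38}
After op 11 (replace /ar 90): {"ar":90,"j":46,"xa":78,"xv":21,"z":38}
After op 12 (add /s 31): {"ar":90,"j":46,"s":31,"xa":78,"xv":21,"z":38}
After op 13 (replace /ar 26): {"ar":26,"j":46,"s":31,"xa":78,"xv":21,"z":38}
After op 14 (add /z 72): {"ar":26,"j":46,"s":31,"xa":78,"xv":21,"z":72}
After op 15 (remove /j): {"ar":26,"s":31,"xa":78,"xv":21,"z":72}

Answer: {"ar":26,"s":31,"xa":78,"xv":21,"z":72}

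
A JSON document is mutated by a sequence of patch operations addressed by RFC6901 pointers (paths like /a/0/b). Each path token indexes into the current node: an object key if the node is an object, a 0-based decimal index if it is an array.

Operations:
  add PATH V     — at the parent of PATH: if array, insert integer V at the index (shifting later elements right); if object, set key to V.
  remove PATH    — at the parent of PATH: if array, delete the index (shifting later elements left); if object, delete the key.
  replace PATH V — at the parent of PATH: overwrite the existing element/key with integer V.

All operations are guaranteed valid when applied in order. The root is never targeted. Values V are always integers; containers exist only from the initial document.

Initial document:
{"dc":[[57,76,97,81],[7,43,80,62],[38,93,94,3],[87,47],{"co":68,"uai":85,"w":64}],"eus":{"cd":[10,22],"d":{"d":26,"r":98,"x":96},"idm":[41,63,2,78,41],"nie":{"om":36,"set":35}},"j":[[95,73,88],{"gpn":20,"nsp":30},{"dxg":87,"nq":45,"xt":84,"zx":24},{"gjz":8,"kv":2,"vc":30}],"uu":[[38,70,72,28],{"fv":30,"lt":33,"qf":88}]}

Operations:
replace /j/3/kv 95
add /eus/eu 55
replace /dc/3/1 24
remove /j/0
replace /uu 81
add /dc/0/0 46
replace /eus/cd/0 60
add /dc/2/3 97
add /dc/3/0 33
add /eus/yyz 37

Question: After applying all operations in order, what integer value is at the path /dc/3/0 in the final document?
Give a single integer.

Answer: 33

Derivation:
After op 1 (replace /j/3/kv 95): {"dc":[[57,76,97,81],[7,43,80,62],[38,93,94,3],[87,47],{"co":68,"uai":85,"w":64}],"eus":{"cd":[10,22],"d":{"d":26,"r":98,"x":96},"idm":[41,63,2,78,41],"nie":{"om":36,"set":35}},"j":[[95,73,88],{"gpn":20,"nsp":30},{"dxg":87,"nq":45,"xt":84,"zx":24},{"gjz":8,"kv":95,"vc":30}],"uu":[[38,70,72,28],{"fv":30,"lt":33,"qf":88}]}
After op 2 (add /eus/eu 55): {"dc":[[57,76,97,81],[7,43,80,62],[38,93,94,3],[87,47],{"co":68,"uai":85,"w":64}],"eus":{"cd":[10,22],"d":{"d":26,"r":98,"x":96},"eu":55,"idm":[41,63,2,78,41],"nie":{"om":36,"set":35}},"j":[[95,73,88],{"gpn":20,"nsp":30},{"dxg":87,"nq":45,"xt":84,"zx":24},{"gjz":8,"kv":95,"vc":30}],"uu":[[38,70,72,28],{"fv":30,"lt":33,"qf":88}]}
After op 3 (replace /dc/3/1 24): {"dc":[[57,76,97,81],[7,43,80,62],[38,93,94,3],[87,24],{"co":68,"uai":85,"w":64}],"eus":{"cd":[10,22],"d":{"d":26,"r":98,"x":96},"eu":55,"idm":[41,63,2,78,41],"nie":{"om":36,"set":35}},"j":[[95,73,88],{"gpn":20,"nsp":30},{"dxg":87,"nq":45,"xt":84,"zx":24},{"gjz":8,"kv":95,"vc":30}],"uu":[[38,70,72,28],{"fv":30,"lt":33,"qf":88}]}
After op 4 (remove /j/0): {"dc":[[57,76,97,81],[7,43,80,62],[38,93,94,3],[87,24],{"co":68,"uai":85,"w":64}],"eus":{"cd":[10,22],"d":{"d":26,"r":98,"x":96},"eu":55,"idm":[41,63,2,78,41],"nie":{"om":36,"set":35}},"j":[{"gpn":20,"nsp":30},{"dxg":87,"nq":45,"xt":84,"zx":24},{"gjz":8,"kv":95,"vc":30}],"uu":[[38,70,72,28],{"fv":30,"lt":33,"qf":88}]}
After op 5 (replace /uu 81): {"dc":[[57,76,97,81],[7,43,80,62],[38,93,94,3],[87,24],{"co":68,"uai":85,"w":64}],"eus":{"cd":[10,22],"d":{"d":26,"r":98,"x":96},"eu":55,"idm":[41,63,2,78,41],"nie":{"om":36,"set":35}},"j":[{"gpn":20,"nsp":30},{"dxg":87,"nq":45,"xt":84,"zx":24},{"gjz":8,"kv":95,"vc":30}],"uu":81}
After op 6 (add /dc/0/0 46): {"dc":[[46,57,76,97,81],[7,43,80,62],[38,93,94,3],[87,24],{"co":68,"uai":85,"w":64}],"eus":{"cd":[10,22],"d":{"d":26,"r":98,"x":96},"eu":55,"idm":[41,63,2,78,41],"nie":{"om":36,"set":35}},"j":[{"gpn":20,"nsp":30},{"dxg":87,"nq":45,"xt":84,"zx":24},{"gjz":8,"kv":95,"vc":30}],"uu":81}
After op 7 (replace /eus/cd/0 60): {"dc":[[46,57,76,97,81],[7,43,80,62],[38,93,94,3],[87,24],{"co":68,"uai":85,"w":64}],"eus":{"cd":[60,22],"d":{"d":26,"r":98,"x":96},"eu":55,"idm":[41,63,2,78,41],"nie":{"om":36,"set":35}},"j":[{"gpn":20,"nsp":30},{"dxg":87,"nq":45,"xt":84,"zx":24},{"gjz":8,"kv":95,"vc":30}],"uu":81}
After op 8 (add /dc/2/3 97): {"dc":[[46,57,76,97,81],[7,43,80,62],[38,93,94,97,3],[87,24],{"co":68,"uai":85,"w":64}],"eus":{"cd":[60,22],"d":{"d":26,"r":98,"x":96},"eu":55,"idm":[41,63,2,78,41],"nie":{"om":36,"set":35}},"j":[{"gpn":20,"nsp":30},{"dxg":87,"nq":45,"xt":84,"zx":24},{"gjz":8,"kv":95,"vc":30}],"uu":81}
After op 9 (add /dc/3/0 33): {"dc":[[46,57,76,97,81],[7,43,80,62],[38,93,94,97,3],[33,87,24],{"co":68,"uai":85,"w":64}],"eus":{"cd":[60,22],"d":{"d":26,"r":98,"x":96},"eu":55,"idm":[41,63,2,78,41],"nie":{"om":36,"set":35}},"j":[{"gpn":20,"nsp":30},{"dxg":87,"nq":45,"xt":84,"zx":24},{"gjz":8,"kv":95,"vc":30}],"uu":81}
After op 10 (add /eus/yyz 37): {"dc":[[46,57,76,97,81],[7,43,80,62],[38,93,94,97,3],[33,87,24],{"co":68,"uai":85,"w":64}],"eus":{"cd":[60,22],"d":{"d":26,"r":98,"x":96},"eu":55,"idm":[41,63,2,78,41],"nie":{"om":36,"set":35},"yyz":37},"j":[{"gpn":20,"nsp":30},{"dxg":87,"nq":45,"xt":84,"zx":24},{"gjz":8,"kv":95,"vc":30}],"uu":81}
Value at /dc/3/0: 33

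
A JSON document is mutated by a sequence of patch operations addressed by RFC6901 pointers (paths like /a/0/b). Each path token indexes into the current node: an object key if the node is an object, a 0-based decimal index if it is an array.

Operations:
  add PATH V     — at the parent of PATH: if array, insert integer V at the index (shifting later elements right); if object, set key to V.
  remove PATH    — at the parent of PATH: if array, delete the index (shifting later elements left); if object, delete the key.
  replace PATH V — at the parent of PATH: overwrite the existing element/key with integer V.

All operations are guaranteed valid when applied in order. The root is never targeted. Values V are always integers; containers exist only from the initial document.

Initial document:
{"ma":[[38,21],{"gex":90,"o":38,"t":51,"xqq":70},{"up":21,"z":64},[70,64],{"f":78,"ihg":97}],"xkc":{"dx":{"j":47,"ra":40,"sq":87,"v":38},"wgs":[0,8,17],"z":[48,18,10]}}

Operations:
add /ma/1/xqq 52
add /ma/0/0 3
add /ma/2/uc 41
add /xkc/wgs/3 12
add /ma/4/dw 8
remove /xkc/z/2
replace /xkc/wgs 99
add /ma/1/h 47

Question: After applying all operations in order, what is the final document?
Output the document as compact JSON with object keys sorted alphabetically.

Answer: {"ma":[[3,38,21],{"gex":90,"h":47,"o":38,"t":51,"xqq":52},{"uc":41,"up":21,"z":64},[70,64],{"dw":8,"f":78,"ihg":97}],"xkc":{"dx":{"j":47,"ra":40,"sq":87,"v":38},"wgs":99,"z":[48,18]}}

Derivation:
After op 1 (add /ma/1/xqq 52): {"ma":[[38,21],{"gex":90,"o":38,"t":51,"xqq":52},{"up":21,"z":64},[70,64],{"f":78,"ihg":97}],"xkc":{"dx":{"j":47,"ra":40,"sq":87,"v":38},"wgs":[0,8,17],"z":[48,18,10]}}
After op 2 (add /ma/0/0 3): {"ma":[[3,38,21],{"gex":90,"o":38,"t":51,"xqq":52},{"up":21,"z":64},[70,64],{"f":78,"ihg":97}],"xkc":{"dx":{"j":47,"ra":40,"sq":87,"v":38},"wgs":[0,8,17],"z":[48,18,10]}}
After op 3 (add /ma/2/uc 41): {"ma":[[3,38,21],{"gex":90,"o":38,"t":51,"xqq":52},{"uc":41,"up":21,"z":64},[70,64],{"f":78,"ihg":97}],"xkc":{"dx":{"j":47,"ra":40,"sq":87,"v":38},"wgs":[0,8,17],"z":[48,18,10]}}
After op 4 (add /xkc/wgs/3 12): {"ma":[[3,38,21],{"gex":90,"o":38,"t":51,"xqq":52},{"uc":41,"up":21,"z":64},[70,64],{"f":78,"ihg":97}],"xkc":{"dx":{"j":47,"ra":40,"sq":87,"v":38},"wgs":[0,8,17,12],"z":[48,18,10]}}
After op 5 (add /ma/4/dw 8): {"ma":[[3,38,21],{"gex":90,"o":38,"t":51,"xqq":52},{"uc":41,"up":21,"z":64},[70,64],{"dw":8,"f":78,"ihg":97}],"xkc":{"dx":{"j":47,"ra":40,"sq":87,"v":38},"wgs":[0,8,17,12],"z":[48,18,10]}}
After op 6 (remove /xkc/z/2): {"ma":[[3,38,21],{"gex":90,"o":38,"t":51,"xqq":52},{"uc":41,"up":21,"z":64},[70,64],{"dw":8,"f":78,"ihg":97}],"xkc":{"dx":{"j":47,"ra":40,"sq":87,"v":38},"wgs":[0,8,17,12],"z":[48,18]}}
After op 7 (replace /xkc/wgs 99): {"ma":[[3,38,21],{"gex":90,"o":38,"t":51,"xqq":52},{"uc":41,"up":21,"z":64},[70,64],{"dw":8,"f":78,"ihg":97}],"xkc":{"dx":{"j":47,"ra":40,"sq":87,"v":38},"wgs":99,"z":[48,18]}}
After op 8 (add /ma/1/h 47): {"ma":[[3,38,21],{"gex":90,"h":47,"o":38,"t":51,"xqq":52},{"uc":41,"up":21,"z":64},[70,64],{"dw":8,"f":78,"ihg":97}],"xkc":{"dx":{"j":47,"ra":40,"sq":87,"v":38},"wgs":99,"z":[48,18]}}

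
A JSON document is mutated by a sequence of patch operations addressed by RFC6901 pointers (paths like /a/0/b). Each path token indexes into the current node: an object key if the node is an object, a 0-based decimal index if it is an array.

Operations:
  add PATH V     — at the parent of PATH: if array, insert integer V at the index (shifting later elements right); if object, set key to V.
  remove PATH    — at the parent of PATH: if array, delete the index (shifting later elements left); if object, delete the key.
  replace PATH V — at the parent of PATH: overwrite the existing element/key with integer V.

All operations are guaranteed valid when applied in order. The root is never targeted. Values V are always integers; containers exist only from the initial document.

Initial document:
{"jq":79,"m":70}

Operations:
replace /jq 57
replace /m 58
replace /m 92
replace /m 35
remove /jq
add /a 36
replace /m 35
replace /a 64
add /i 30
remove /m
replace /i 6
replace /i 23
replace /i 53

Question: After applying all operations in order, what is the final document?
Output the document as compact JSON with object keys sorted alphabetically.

Answer: {"a":64,"i":53}

Derivation:
After op 1 (replace /jq 57): {"jq":57,"m":70}
After op 2 (replace /m 58): {"jq":57,"m":58}
After op 3 (replace /m 92): {"jq":57,"m":92}
After op 4 (replace /m 35): {"jq":57,"m":35}
After op 5 (remove /jq): {"m":35}
After op 6 (add /a 36): {"a":36,"m":35}
After op 7 (replace /m 35): {"a":36,"m":35}
After op 8 (replace /a 64): {"a":64,"m":35}
After op 9 (add /i 30): {"a":64,"i":30,"m":35}
After op 10 (remove /m): {"a":64,"i":30}
After op 11 (replace /i 6): {"a":64,"i":6}
After op 12 (replace /i 23): {"a":64,"i":23}
After op 13 (replace /i 53): {"a":64,"i":53}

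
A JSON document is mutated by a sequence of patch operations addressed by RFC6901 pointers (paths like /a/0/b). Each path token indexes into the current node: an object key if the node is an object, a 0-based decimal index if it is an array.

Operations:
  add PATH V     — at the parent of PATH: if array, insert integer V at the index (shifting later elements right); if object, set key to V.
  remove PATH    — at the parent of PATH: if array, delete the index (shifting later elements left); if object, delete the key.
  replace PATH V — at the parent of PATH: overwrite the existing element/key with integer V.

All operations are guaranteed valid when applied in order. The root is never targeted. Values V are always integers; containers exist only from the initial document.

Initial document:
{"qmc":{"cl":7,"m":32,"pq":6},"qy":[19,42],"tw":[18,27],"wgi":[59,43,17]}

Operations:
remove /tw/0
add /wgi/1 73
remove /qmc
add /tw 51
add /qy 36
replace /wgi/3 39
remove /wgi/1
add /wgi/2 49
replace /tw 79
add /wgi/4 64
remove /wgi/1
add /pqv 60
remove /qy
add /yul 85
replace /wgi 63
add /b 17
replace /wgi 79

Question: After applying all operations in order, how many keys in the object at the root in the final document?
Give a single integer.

After op 1 (remove /tw/0): {"qmc":{"cl":7,"m":32,"pq":6},"qy":[19,42],"tw":[27],"wgi":[59,43,17]}
After op 2 (add /wgi/1 73): {"qmc":{"cl":7,"m":32,"pq":6},"qy":[19,42],"tw":[27],"wgi":[59,73,43,17]}
After op 3 (remove /qmc): {"qy":[19,42],"tw":[27],"wgi":[59,73,43,17]}
After op 4 (add /tw 51): {"qy":[19,42],"tw":51,"wgi":[59,73,43,17]}
After op 5 (add /qy 36): {"qy":36,"tw":51,"wgi":[59,73,43,17]}
After op 6 (replace /wgi/3 39): {"qy":36,"tw":51,"wgi":[59,73,43,39]}
After op 7 (remove /wgi/1): {"qy":36,"tw":51,"wgi":[59,43,39]}
After op 8 (add /wgi/2 49): {"qy":36,"tw":51,"wgi":[59,43,49,39]}
After op 9 (replace /tw 79): {"qy":36,"tw":79,"wgi":[59,43,49,39]}
After op 10 (add /wgi/4 64): {"qy":36,"tw":79,"wgi":[59,43,49,39,64]}
After op 11 (remove /wgi/1): {"qy":36,"tw":79,"wgi":[59,49,39,64]}
After op 12 (add /pqv 60): {"pqv":60,"qy":36,"tw":79,"wgi":[59,49,39,64]}
After op 13 (remove /qy): {"pqv":60,"tw":79,"wgi":[59,49,39,64]}
After op 14 (add /yul 85): {"pqv":60,"tw":79,"wgi":[59,49,39,64],"yul":85}
After op 15 (replace /wgi 63): {"pqv":60,"tw":79,"wgi":63,"yul":85}
After op 16 (add /b 17): {"b":17,"pqv":60,"tw":79,"wgi":63,"yul":85}
After op 17 (replace /wgi 79): {"b":17,"pqv":60,"tw":79,"wgi":79,"yul":85}
Size at the root: 5

Answer: 5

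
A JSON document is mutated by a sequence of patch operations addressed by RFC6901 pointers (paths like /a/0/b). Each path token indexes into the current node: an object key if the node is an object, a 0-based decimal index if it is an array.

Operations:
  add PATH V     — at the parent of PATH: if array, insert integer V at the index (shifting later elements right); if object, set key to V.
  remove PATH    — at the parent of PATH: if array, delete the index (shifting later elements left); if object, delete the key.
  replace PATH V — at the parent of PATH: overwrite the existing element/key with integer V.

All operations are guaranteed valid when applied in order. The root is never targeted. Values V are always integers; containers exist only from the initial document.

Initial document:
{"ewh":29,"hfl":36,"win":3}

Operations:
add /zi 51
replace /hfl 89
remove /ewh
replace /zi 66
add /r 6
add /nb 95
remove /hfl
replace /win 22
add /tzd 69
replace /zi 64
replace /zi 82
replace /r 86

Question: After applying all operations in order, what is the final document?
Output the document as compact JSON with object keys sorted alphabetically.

After op 1 (add /zi 51): {"ewh":29,"hfl":36,"win":3,"zi":51}
After op 2 (replace /hfl 89): {"ewh":29,"hfl":89,"win":3,"zi":51}
After op 3 (remove /ewh): {"hfl":89,"win":3,"zi":51}
After op 4 (replace /zi 66): {"hfl":89,"win":3,"zi":66}
After op 5 (add /r 6): {"hfl":89,"r":6,"win":3,"zi":66}
After op 6 (add /nb 95): {"hfl":89,"nb":95,"r":6,"win":3,"zi":66}
After op 7 (remove /hfl): {"nb":95,"r":6,"win":3,"zi":66}
After op 8 (replace /win 22): {"nb":95,"r":6,"win":22,"zi":66}
After op 9 (add /tzd 69): {"nb":95,"r":6,"tzd":69,"win":22,"zi":66}
After op 10 (replace /zi 64): {"nb":95,"r":6,"tzd":69,"win":22,"zi":64}
After op 11 (replace /zi 82): {"nb":95,"r":6,"tzd":69,"win":22,"zi":82}
After op 12 (replace /r 86): {"nb":95,"r":86,"tzd":69,"win":22,"zi":82}

Answer: {"nb":95,"r":86,"tzd":69,"win":22,"zi":82}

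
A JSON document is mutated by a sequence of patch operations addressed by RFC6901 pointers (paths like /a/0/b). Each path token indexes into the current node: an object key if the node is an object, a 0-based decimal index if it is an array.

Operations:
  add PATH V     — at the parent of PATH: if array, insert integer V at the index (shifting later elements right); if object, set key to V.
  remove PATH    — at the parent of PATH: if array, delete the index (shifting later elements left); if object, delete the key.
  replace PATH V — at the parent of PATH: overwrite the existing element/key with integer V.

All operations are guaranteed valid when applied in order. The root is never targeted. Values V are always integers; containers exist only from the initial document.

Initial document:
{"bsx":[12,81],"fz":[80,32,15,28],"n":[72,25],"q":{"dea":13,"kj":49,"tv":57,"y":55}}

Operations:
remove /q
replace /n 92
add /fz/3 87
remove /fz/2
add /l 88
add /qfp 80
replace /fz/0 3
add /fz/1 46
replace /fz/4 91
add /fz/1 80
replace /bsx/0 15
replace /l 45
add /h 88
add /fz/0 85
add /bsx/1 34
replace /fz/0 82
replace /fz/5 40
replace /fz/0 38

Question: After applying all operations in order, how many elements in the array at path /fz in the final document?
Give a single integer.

Answer: 7

Derivation:
After op 1 (remove /q): {"bsx":[12,81],"fz":[80,32,15,28],"n":[72,25]}
After op 2 (replace /n 92): {"bsx":[12,81],"fz":[80,32,15,28],"n":92}
After op 3 (add /fz/3 87): {"bsx":[12,81],"fz":[80,32,15,87,28],"n":92}
After op 4 (remove /fz/2): {"bsx":[12,81],"fz":[80,32,87,28],"n":92}
After op 5 (add /l 88): {"bsx":[12,81],"fz":[80,32,87,28],"l":88,"n":92}
After op 6 (add /qfp 80): {"bsx":[12,81],"fz":[80,32,87,28],"l":88,"n":92,"qfp":80}
After op 7 (replace /fz/0 3): {"bsx":[12,81],"fz":[3,32,87,28],"l":88,"n":92,"qfp":80}
After op 8 (add /fz/1 46): {"bsx":[12,81],"fz":[3,46,32,87,28],"l":88,"n":92,"qfp":80}
After op 9 (replace /fz/4 91): {"bsx":[12,81],"fz":[3,46,32,87,91],"l":88,"n":92,"qfp":80}
After op 10 (add /fz/1 80): {"bsx":[12,81],"fz":[3,80,46,32,87,91],"l":88,"n":92,"qfp":80}
After op 11 (replace /bsx/0 15): {"bsx":[15,81],"fz":[3,80,46,32,87,91],"l":88,"n":92,"qfp":80}
After op 12 (replace /l 45): {"bsx":[15,81],"fz":[3,80,46,32,87,91],"l":45,"n":92,"qfp":80}
After op 13 (add /h 88): {"bsx":[15,81],"fz":[3,80,46,32,87,91],"h":88,"l":45,"n":92,"qfp":80}
After op 14 (add /fz/0 85): {"bsx":[15,81],"fz":[85,3,80,46,32,87,91],"h":88,"l":45,"n":92,"qfp":80}
After op 15 (add /bsx/1 34): {"bsx":[15,34,81],"fz":[85,3,80,46,32,87,91],"h":88,"l":45,"n":92,"qfp":80}
After op 16 (replace /fz/0 82): {"bsx":[15,34,81],"fz":[82,3,80,46,32,87,91],"h":88,"l":45,"n":92,"qfp":80}
After op 17 (replace /fz/5 40): {"bsx":[15,34,81],"fz":[82,3,80,46,32,40,91],"h":88,"l":45,"n":92,"qfp":80}
After op 18 (replace /fz/0 38): {"bsx":[15,34,81],"fz":[38,3,80,46,32,40,91],"h":88,"l":45,"n":92,"qfp":80}
Size at path /fz: 7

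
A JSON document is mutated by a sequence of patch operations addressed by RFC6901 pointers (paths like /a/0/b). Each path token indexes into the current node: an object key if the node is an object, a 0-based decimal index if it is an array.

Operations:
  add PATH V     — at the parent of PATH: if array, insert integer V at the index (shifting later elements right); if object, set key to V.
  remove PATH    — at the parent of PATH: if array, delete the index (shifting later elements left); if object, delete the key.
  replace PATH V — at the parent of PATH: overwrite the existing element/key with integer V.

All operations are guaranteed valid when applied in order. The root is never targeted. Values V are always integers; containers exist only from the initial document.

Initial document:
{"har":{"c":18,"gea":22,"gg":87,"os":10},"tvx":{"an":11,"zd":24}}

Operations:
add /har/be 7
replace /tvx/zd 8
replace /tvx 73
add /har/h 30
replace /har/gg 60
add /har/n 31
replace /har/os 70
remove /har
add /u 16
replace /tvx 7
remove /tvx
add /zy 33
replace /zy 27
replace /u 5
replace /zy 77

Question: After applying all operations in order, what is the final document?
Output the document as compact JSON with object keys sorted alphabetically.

Answer: {"u":5,"zy":77}

Derivation:
After op 1 (add /har/be 7): {"har":{"be":7,"c":18,"gea":22,"gg":87,"os":10},"tvx":{"an":11,"zd":24}}
After op 2 (replace /tvx/zd 8): {"har":{"be":7,"c":18,"gea":22,"gg":87,"os":10},"tvx":{"an":11,"zd":8}}
After op 3 (replace /tvx 73): {"har":{"be":7,"c":18,"gea":22,"gg":87,"os":10},"tvx":73}
After op 4 (add /har/h 30): {"har":{"be":7,"c":18,"gea":22,"gg":87,"h":30,"os":10},"tvx":73}
After op 5 (replace /har/gg 60): {"har":{"be":7,"c":18,"gea":22,"gg":60,"h":30,"os":10},"tvx":73}
After op 6 (add /har/n 31): {"har":{"be":7,"c":18,"gea":22,"gg":60,"h":30,"n":31,"os":10},"tvx":73}
After op 7 (replace /har/os 70): {"har":{"be":7,"c":18,"gea":22,"gg":60,"h":30,"n":31,"os":70},"tvx":73}
After op 8 (remove /har): {"tvx":73}
After op 9 (add /u 16): {"tvx":73,"u":16}
After op 10 (replace /tvx 7): {"tvx":7,"u":16}
After op 11 (remove /tvx): {"u":16}
After op 12 (add /zy 33): {"u":16,"zy":33}
After op 13 (replace /zy 27): {"u":16,"zy":27}
After op 14 (replace /u 5): {"u":5,"zy":27}
After op 15 (replace /zy 77): {"u":5,"zy":77}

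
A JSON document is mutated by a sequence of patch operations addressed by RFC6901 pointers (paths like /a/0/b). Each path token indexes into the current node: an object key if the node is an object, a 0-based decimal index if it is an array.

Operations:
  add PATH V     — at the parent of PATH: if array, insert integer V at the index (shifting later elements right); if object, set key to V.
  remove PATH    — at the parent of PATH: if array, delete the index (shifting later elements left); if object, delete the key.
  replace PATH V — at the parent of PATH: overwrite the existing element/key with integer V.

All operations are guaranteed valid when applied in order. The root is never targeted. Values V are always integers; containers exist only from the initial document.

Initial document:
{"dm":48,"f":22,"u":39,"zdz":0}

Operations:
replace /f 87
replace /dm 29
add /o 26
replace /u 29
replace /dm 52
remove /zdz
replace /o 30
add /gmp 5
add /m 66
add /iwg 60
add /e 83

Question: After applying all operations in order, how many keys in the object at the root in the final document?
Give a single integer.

After op 1 (replace /f 87): {"dm":48,"f":87,"u":39,"zdz":0}
After op 2 (replace /dm 29): {"dm":29,"f":87,"u":39,"zdz":0}
After op 3 (add /o 26): {"dm":29,"f":87,"o":26,"u":39,"zdz":0}
After op 4 (replace /u 29): {"dm":29,"f":87,"o":26,"u":29,"zdz":0}
After op 5 (replace /dm 52): {"dm":52,"f":87,"o":26,"u":29,"zdz":0}
After op 6 (remove /zdz): {"dm":52,"f":87,"o":26,"u":29}
After op 7 (replace /o 30): {"dm":52,"f":87,"o":30,"u":29}
After op 8 (add /gmp 5): {"dm":52,"f":87,"gmp":5,"o":30,"u":29}
After op 9 (add /m 66): {"dm":52,"f":87,"gmp":5,"m":66,"o":30,"u":29}
After op 10 (add /iwg 60): {"dm":52,"f":87,"gmp":5,"iwg":60,"m":66,"o":30,"u":29}
After op 11 (add /e 83): {"dm":52,"e":83,"f":87,"gmp":5,"iwg":60,"m":66,"o":30,"u":29}
Size at the root: 8

Answer: 8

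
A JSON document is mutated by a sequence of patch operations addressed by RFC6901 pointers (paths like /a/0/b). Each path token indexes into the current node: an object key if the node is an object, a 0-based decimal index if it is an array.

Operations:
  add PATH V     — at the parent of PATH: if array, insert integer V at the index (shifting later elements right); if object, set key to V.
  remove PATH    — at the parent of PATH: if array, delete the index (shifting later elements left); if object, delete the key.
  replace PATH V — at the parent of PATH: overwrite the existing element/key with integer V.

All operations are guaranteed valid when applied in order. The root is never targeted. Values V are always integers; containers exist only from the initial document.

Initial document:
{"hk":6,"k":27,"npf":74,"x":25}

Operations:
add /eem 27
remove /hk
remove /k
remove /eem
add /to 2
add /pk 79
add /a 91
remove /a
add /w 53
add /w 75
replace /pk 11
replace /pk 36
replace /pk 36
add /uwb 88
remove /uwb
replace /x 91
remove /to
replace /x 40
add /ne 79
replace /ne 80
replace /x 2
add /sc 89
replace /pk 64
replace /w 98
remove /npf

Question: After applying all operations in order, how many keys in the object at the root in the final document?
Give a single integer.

Answer: 5

Derivation:
After op 1 (add /eem 27): {"eem":27,"hk":6,"k":27,"npf":74,"x":25}
After op 2 (remove /hk): {"eem":27,"k":27,"npf":74,"x":25}
After op 3 (remove /k): {"eem":27,"npf":74,"x":25}
After op 4 (remove /eem): {"npf":74,"x":25}
After op 5 (add /to 2): {"npf":74,"to":2,"x":25}
After op 6 (add /pk 79): {"npf":74,"pk":79,"to":2,"x":25}
After op 7 (add /a 91): {"a":91,"npf":74,"pk":79,"to":2,"x":25}
After op 8 (remove /a): {"npf":74,"pk":79,"to":2,"x":25}
After op 9 (add /w 53): {"npf":74,"pk":79,"to":2,"w":53,"x":25}
After op 10 (add /w 75): {"npf":74,"pk":79,"to":2,"w":75,"x":25}
After op 11 (replace /pk 11): {"npf":74,"pk":11,"to":2,"w":75,"x":25}
After op 12 (replace /pk 36): {"npf":74,"pk":36,"to":2,"w":75,"x":25}
After op 13 (replace /pk 36): {"npf":74,"pk":36,"to":2,"w":75,"x":25}
After op 14 (add /uwb 88): {"npf":74,"pk":36,"to":2,"uwb":88,"w":75,"x":25}
After op 15 (remove /uwb): {"npf":74,"pk":36,"to":2,"w":75,"x":25}
After op 16 (replace /x 91): {"npf":74,"pk":36,"to":2,"w":75,"x":91}
After op 17 (remove /to): {"npf":74,"pk":36,"w":75,"x":91}
After op 18 (replace /x 40): {"npf":74,"pk":36,"w":75,"x":40}
After op 19 (add /ne 79): {"ne":79,"npf":74,"pk":36,"w":75,"x":40}
After op 20 (replace /ne 80): {"ne":80,"npf":74,"pk":36,"w":75,"x":40}
After op 21 (replace /x 2): {"ne":80,"npf":74,"pk":36,"w":75,"x":2}
After op 22 (add /sc 89): {"ne":80,"npf":74,"pk":36,"sc":89,"w":75,"x":2}
After op 23 (replace /pk 64): {"ne":80,"npf":74,"pk":64,"sc":89,"w":75,"x":2}
After op 24 (replace /w 98): {"ne":80,"npf":74,"pk":64,"sc":89,"w":98,"x":2}
After op 25 (remove /npf): {"ne":80,"pk":64,"sc":89,"w":98,"x":2}
Size at the root: 5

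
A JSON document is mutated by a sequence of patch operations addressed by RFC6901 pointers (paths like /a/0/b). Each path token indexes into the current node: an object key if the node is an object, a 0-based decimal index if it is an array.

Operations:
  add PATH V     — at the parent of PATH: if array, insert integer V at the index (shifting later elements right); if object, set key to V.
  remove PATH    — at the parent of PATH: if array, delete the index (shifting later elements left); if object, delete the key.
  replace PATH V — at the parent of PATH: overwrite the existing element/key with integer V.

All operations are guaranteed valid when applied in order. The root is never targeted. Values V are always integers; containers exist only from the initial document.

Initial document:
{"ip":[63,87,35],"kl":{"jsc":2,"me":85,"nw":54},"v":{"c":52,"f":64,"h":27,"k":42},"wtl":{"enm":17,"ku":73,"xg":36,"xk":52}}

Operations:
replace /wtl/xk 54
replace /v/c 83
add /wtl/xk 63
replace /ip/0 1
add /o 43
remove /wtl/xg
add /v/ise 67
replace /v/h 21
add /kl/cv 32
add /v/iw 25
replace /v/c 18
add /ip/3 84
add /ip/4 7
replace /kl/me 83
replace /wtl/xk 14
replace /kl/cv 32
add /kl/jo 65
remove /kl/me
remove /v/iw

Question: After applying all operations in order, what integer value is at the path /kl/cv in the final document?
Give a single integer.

After op 1 (replace /wtl/xk 54): {"ip":[63,87,35],"kl":{"jsc":2,"me":85,"nw":54},"v":{"c":52,"f":64,"h":27,"k":42},"wtl":{"enm":17,"ku":73,"xg":36,"xk":54}}
After op 2 (replace /v/c 83): {"ip":[63,87,35],"kl":{"jsc":2,"me":85,"nw":54},"v":{"c":83,"f":64,"h":27,"k":42},"wtl":{"enm":17,"ku":73,"xg":36,"xk":54}}
After op 3 (add /wtl/xk 63): {"ip":[63,87,35],"kl":{"jsc":2,"me":85,"nw":54},"v":{"c":83,"f":64,"h":27,"k":42},"wtl":{"enm":17,"ku":73,"xg":36,"xk":63}}
After op 4 (replace /ip/0 1): {"ip":[1,87,35],"kl":{"jsc":2,"me":85,"nw":54},"v":{"c":83,"f":64,"h":27,"k":42},"wtl":{"enm":17,"ku":73,"xg":36,"xk":63}}
After op 5 (add /o 43): {"ip":[1,87,35],"kl":{"jsc":2,"me":85,"nw":54},"o":43,"v":{"c":83,"f":64,"h":27,"k":42},"wtl":{"enm":17,"ku":73,"xg":36,"xk":63}}
After op 6 (remove /wtl/xg): {"ip":[1,87,35],"kl":{"jsc":2,"me":85,"nw":54},"o":43,"v":{"c":83,"f":64,"h":27,"k":42},"wtl":{"enm":17,"ku":73,"xk":63}}
After op 7 (add /v/ise 67): {"ip":[1,87,35],"kl":{"jsc":2,"me":85,"nw":54},"o":43,"v":{"c":83,"f":64,"h":27,"ise":67,"k":42},"wtl":{"enm":17,"ku":73,"xk":63}}
After op 8 (replace /v/h 21): {"ip":[1,87,35],"kl":{"jsc":2,"me":85,"nw":54},"o":43,"v":{"c":83,"f":64,"h":21,"ise":67,"k":42},"wtl":{"enm":17,"ku":73,"xk":63}}
After op 9 (add /kl/cv 32): {"ip":[1,87,35],"kl":{"cv":32,"jsc":2,"me":85,"nw":54},"o":43,"v":{"c":83,"f":64,"h":21,"ise":67,"k":42},"wtl":{"enm":17,"ku":73,"xk":63}}
After op 10 (add /v/iw 25): {"ip":[1,87,35],"kl":{"cv":32,"jsc":2,"me":85,"nw":54},"o":43,"v":{"c":83,"f":64,"h":21,"ise":67,"iw":25,"k":42},"wtl":{"enm":17,"ku":73,"xk":63}}
After op 11 (replace /v/c 18): {"ip":[1,87,35],"kl":{"cv":32,"jsc":2,"me":85,"nw":54},"o":43,"v":{"c":18,"f":64,"h":21,"ise":67,"iw":25,"k":42},"wtl":{"enm":17,"ku":73,"xk":63}}
After op 12 (add /ip/3 84): {"ip":[1,87,35,84],"kl":{"cv":32,"jsc":2,"me":85,"nw":54},"o":43,"v":{"c":18,"f":64,"h":21,"ise":67,"iw":25,"k":42},"wtl":{"enm":17,"ku":73,"xk":63}}
After op 13 (add /ip/4 7): {"ip":[1,87,35,84,7],"kl":{"cv":32,"jsc":2,"me":85,"nw":54},"o":43,"v":{"c":18,"f":64,"h":21,"ise":67,"iw":25,"k":42},"wtl":{"enm":17,"ku":73,"xk":63}}
After op 14 (replace /kl/me 83): {"ip":[1,87,35,84,7],"kl":{"cv":32,"jsc":2,"me":83,"nw":54},"o":43,"v":{"c":18,"f":64,"h":21,"ise":67,"iw":25,"k":42},"wtl":{"enm":17,"ku":73,"xk":63}}
After op 15 (replace /wtl/xk 14): {"ip":[1,87,35,84,7],"kl":{"cv":32,"jsc":2,"me":83,"nw":54},"o":43,"v":{"c":18,"f":64,"h":21,"ise":67,"iw":25,"k":42},"wtl":{"enm":17,"ku":73,"xk":14}}
After op 16 (replace /kl/cv 32): {"ip":[1,87,35,84,7],"kl":{"cv":32,"jsc":2,"me":83,"nw":54},"o":43,"v":{"c":18,"f":64,"h":21,"ise":67,"iw":25,"k":42},"wtl":{"enm":17,"ku":73,"xk":14}}
After op 17 (add /kl/jo 65): {"ip":[1,87,35,84,7],"kl":{"cv":32,"jo":65,"jsc":2,"me":83,"nw":54},"o":43,"v":{"c":18,"f":64,"h":21,"ise":67,"iw":25,"k":42},"wtl":{"enm":17,"ku":73,"xk":14}}
After op 18 (remove /kl/me): {"ip":[1,87,35,84,7],"kl":{"cv":32,"jo":65,"jsc":2,"nw":54},"o":43,"v":{"c":18,"f":64,"h":21,"ise":67,"iw":25,"k":42},"wtl":{"enm":17,"ku":73,"xk":14}}
After op 19 (remove /v/iw): {"ip":[1,87,35,84,7],"kl":{"cv":32,"jo":65,"jsc":2,"nw":54},"o":43,"v":{"c":18,"f":64,"h":21,"ise":67,"k":42},"wtl":{"enm":17,"ku":73,"xk":14}}
Value at /kl/cv: 32

Answer: 32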